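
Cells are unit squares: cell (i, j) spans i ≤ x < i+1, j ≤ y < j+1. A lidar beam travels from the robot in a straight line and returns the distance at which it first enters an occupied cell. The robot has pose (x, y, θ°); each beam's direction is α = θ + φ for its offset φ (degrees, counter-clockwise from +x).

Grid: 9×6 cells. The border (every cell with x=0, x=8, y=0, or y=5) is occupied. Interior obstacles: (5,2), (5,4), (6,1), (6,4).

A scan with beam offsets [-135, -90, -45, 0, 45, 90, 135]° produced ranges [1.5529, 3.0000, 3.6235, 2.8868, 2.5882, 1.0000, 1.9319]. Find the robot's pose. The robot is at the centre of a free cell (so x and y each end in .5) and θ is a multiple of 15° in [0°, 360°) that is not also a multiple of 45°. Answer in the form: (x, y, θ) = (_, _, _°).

Candidates: 24 free-cell centres × 16 headings = 384 poses. Raycast each; keep the one whose scan matches to 4 dp.
  (2.5, 1.5, 15°): beam 1 = 0.5774 ≠ 1.5529 ✗
  (2.5, 3.5, 210°): beam 2 = 1.7321 ≠ 3.0000 ✗
  (6.5, 3.5, 30°): beam 2 = 2.8868 ≠ 3.0000 ✗
  (3.5, 3.5, 60°): beam 1 = 2.5882 ≠ 1.5529 ✗
  …
  (4.5, 3.5, 240°): r_1=1.5529, r_2=3.0000, r_3=3.6235, r_4=2.8868, r_5=2.5882, r_6=1.0000, r_7=1.9319 — all match ✓
No second candidate reproduces the full scan.

(x, y, θ) = (4.5, 3.5, 240°)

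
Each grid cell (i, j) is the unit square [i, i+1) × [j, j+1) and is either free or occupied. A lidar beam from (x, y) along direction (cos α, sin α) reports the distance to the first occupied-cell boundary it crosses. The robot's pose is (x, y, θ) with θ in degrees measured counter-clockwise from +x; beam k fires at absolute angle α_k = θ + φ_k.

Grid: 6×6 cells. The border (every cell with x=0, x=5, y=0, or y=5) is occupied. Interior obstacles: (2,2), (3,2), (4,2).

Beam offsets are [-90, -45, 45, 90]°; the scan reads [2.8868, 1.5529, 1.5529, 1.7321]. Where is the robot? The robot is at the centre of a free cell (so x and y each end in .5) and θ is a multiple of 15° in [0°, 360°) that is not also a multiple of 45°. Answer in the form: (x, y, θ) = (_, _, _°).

The pose lattice has 13·16 = 208 candidates. Test each by forward raycasting.
  (3.5, 4.5, 345°): beam 1 = 1.5529 ≠ 2.8868 ✗
  (3.5, 4.5, 30°): beam 1 = 1.7321 ≠ 2.8868 ✗
  (1.5, 3.5, 30°): beam 1 = 1.0000 ≠ 2.8868 ✗
  (1.5, 3.5, 210°): beam 1 = 1.0000 ≠ 2.8868 ✗
  (1.5, 2.5, 150°): beam 2 = 1.9319 ≠ 1.5529 ✗
  …
  (2.5, 3.5, 120°): r_1=2.8868, r_2=1.5529, r_3=1.5529, r_4=1.7321 — all match ✓
Only this pose fits every beam.

(x, y, θ) = (2.5, 3.5, 120°)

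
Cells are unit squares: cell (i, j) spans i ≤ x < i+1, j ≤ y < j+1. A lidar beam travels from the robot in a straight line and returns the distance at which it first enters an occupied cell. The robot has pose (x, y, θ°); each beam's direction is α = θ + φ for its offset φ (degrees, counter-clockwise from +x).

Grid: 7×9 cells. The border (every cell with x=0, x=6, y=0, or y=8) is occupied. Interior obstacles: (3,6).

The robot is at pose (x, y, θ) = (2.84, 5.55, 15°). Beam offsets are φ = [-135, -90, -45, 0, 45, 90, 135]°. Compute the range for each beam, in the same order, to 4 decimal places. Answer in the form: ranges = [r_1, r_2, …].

beam 1: φ=-135°, α=240°
  d=(-0.5000,-0.8660)  start (2,5)  tX=1.6800 tY=0.6351  stride 1/|dx|=2.0000 1/|dy|=1.1547
    cross y-line → (2,4), t=0.6351
    cross x-line → (1,4), t=1.6800
    cross y-line → (1,3), t=1.7898
    cross y-line → (1,2), t=2.9445
    cross x-line → (0,2), t=3.6800 (wall)
  → r_1 = 3.6800
beam 2: φ=-90°, α=285°
  d=(0.2588,-0.9659)  start (2,5)  tX=0.6182 tY=0.5694  stride 1/|dx|=3.8637 1/|dy|=1.0353
    cross y-line → (2,4), t=0.5694
    cross x-line → (3,4), t=0.6182
    cross y-line → (3,3), t=1.6047
    cross y-line → (3,2), t=2.6400
    cross y-line → (3,1), t=3.6752
    cross x-line → (4,1), t=4.4819
    cross y-line → (4,0), t=4.7105 (wall)
  → r_2 = 4.7105
beam 3: φ=-45°, α=330°
  d=(0.8660,-0.5000)  start (2,5)  tX=0.1848 tY=1.1000  stride 1/|dx|=1.1547 1/|dy|=2.0000
    cross x-line → (3,5), t=0.1848
    cross y-line → (3,4), t=1.1000
    cross x-line → (4,4), t=1.3395
    cross x-line → (5,4), t=2.4942
    cross y-line → (5,3), t=3.1000
    cross x-line → (6,3), t=3.6489 (wall)
  → r_3 = 3.6489
beam 4: φ=0°, α=15°
  d=(0.9659,0.2588)  start (2,5)  tX=0.1656 tY=1.7387  stride 1/|dx|=1.0353 1/|dy|=3.8637
    cross x-line → (3,5), t=0.1656
    cross x-line → (4,5), t=1.2009
    cross y-line → (4,6), t=1.7387
    cross x-line → (5,6), t=2.2362
    cross x-line → (6,6), t=3.2715 (wall)
  → r_4 = 3.2715
beam 5: φ=45°, α=60°
  d=(0.5000,0.8660)  start (2,5)  tX=0.3200 tY=0.5196  stride 1/|dx|=2.0000 1/|dy|=1.1547
    cross x-line → (3,5), t=0.3200
    cross y-line → (3,6), t=0.5196 (wall)
  → r_5 = 0.5196
beam 6: φ=90°, α=105°
  d=(-0.2588,0.9659)  start (2,5)  tX=3.2455 tY=0.4659  stride 1/|dx|=3.8637 1/|dy|=1.0353
    cross y-line → (2,6), t=0.4659
    cross y-line → (2,7), t=1.5012
    cross y-line → (2,8), t=2.5364 (wall)
  → r_6 = 2.5364
beam 7: φ=135°, α=150°
  d=(-0.8660,0.5000)  start (2,5)  tX=0.9699 tY=0.9000  stride 1/|dx|=1.1547 1/|dy|=2.0000
    cross y-line → (2,6), t=0.9000
    cross x-line → (1,6), t=0.9699
    cross x-line → (0,6), t=2.1246 (wall)
  → r_7 = 2.1246

ranges = [3.6800, 4.7105, 3.6489, 3.2715, 0.5196, 2.5364, 2.1246]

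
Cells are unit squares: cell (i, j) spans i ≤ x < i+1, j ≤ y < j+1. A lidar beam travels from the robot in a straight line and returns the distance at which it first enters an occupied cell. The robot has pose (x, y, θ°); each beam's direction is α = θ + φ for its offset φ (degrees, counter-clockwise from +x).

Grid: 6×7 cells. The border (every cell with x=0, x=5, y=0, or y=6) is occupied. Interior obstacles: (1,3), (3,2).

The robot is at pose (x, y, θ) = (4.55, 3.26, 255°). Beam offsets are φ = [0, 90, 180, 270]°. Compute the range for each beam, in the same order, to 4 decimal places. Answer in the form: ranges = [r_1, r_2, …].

ranges = [2.3397, 0.4659, 1.7387, 2.6400]

beam 1: φ=0°, α=255°
  dir = (cos 255°, sin 255°) = (-0.2588, -0.9659); from cell (4,3)
  next x-line at t=2.1250, next y-line at t=0.2692; Δt_x=3.8637, Δt_y=1.0353
    y: enter (4,2) at t=0.2692
    y: enter (4,1) at t=1.3044
    x: enter (3,1) at t=2.1250
    y: enter (3,0) at t=2.3397 ← occupied
  → r_1 = 2.3397
beam 2: φ=90°, α=345°
  dir = (cos 345°, sin 345°) = (0.9659, -0.2588); from cell (4,3)
  next x-line at t=0.4659, next y-line at t=1.0046; Δt_x=1.0353, Δt_y=3.8637
    x: enter (5,3) at t=0.4659 ← occupied
  → r_2 = 0.4659
beam 3: φ=180°, α=75°
  dir = (cos 75°, sin 75°) = (0.2588, 0.9659); from cell (4,3)
  next x-line at t=1.7387, next y-line at t=0.7661; Δt_x=3.8637, Δt_y=1.0353
    y: enter (4,4) at t=0.7661
    x: enter (5,4) at t=1.7387 ← occupied
  → r_3 = 1.7387
beam 4: φ=270°, α=165°
  dir = (cos 165°, sin 165°) = (-0.9659, 0.2588); from cell (4,3)
  next x-line at t=0.5694, next y-line at t=2.8591; Δt_x=1.0353, Δt_y=3.8637
    x: enter (3,3) at t=0.5694
    x: enter (2,3) at t=1.6047
    x: enter (1,3) at t=2.6400 ← occupied
  → r_4 = 2.6400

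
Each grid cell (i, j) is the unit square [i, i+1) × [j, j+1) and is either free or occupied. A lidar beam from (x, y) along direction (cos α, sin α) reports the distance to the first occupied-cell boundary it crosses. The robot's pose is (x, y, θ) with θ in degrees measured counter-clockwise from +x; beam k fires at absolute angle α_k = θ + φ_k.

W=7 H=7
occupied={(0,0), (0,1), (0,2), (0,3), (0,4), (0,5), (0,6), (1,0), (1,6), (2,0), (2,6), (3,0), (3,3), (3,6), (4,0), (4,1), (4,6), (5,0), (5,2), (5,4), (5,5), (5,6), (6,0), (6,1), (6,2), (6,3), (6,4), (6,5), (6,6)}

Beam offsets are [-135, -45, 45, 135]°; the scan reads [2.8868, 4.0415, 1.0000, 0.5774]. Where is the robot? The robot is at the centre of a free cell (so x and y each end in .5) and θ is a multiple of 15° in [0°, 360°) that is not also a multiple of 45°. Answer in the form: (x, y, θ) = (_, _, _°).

The pose lattice has 20·16 = 320 candidates. Test each by forward raycasting.
  (4.5, 4.5, 345°): beam 1 = 1.0000 ≠ 2.8868 ✗
  (2.5, 1.5, 165°): beam 2 = 3.0000 ≠ 4.0415 ✗
  (5.5, 3.5, 105°): beam 1 = 0.5774 ≠ 2.8868 ✗
  …
  (1.5, 3.5, 75°): r_1=2.8868, r_2=4.0415, r_3=1.0000, r_4=0.5774 — all match ✓
No second candidate reproduces the full scan.

(x, y, θ) = (1.5, 3.5, 75°)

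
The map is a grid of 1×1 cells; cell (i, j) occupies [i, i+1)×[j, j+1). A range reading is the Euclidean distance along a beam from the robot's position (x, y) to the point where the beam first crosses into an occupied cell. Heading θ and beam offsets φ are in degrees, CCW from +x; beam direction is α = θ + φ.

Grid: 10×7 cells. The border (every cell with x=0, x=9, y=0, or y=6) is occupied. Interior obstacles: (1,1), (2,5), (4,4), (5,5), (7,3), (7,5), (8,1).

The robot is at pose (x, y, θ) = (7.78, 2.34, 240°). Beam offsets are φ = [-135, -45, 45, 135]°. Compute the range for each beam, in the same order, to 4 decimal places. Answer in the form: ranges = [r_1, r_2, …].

beam 1: φ=-135°, α=105°
  d=(-0.2588,0.9659)  start (7,2)  tX=3.0137 tY=0.6833  stride 1/|dx|=3.8637 1/|dy|=1.0353
    cross y-line → (7,3), t=0.6833 (wall)
  → r_1 = 0.6833
beam 2: φ=-45°, α=195°
  d=(-0.9659,-0.2588)  start (7,2)  tX=0.8075 tY=1.3137  stride 1/|dx|=1.0353 1/|dy|=3.8637
    cross x-line → (6,2), t=0.8075
    cross y-line → (6,1), t=1.3137
    cross x-line → (5,1), t=1.8428
    cross x-line → (4,1), t=2.8781
    cross x-line → (3,1), t=3.9133
    cross x-line → (2,1), t=4.9486
    cross y-line → (2,0), t=5.1774 (wall)
  → r_2 = 5.1774
beam 3: φ=45°, α=285°
  d=(0.2588,-0.9659)  start (7,2)  tX=0.8500 tY=0.3520  stride 1/|dx|=3.8637 1/|dy|=1.0353
    cross y-line → (7,1), t=0.3520
    cross x-line → (8,1), t=0.8500 (wall)
  → r_3 = 0.8500
beam 4: φ=135°, α=15°
  d=(0.9659,0.2588)  start (7,2)  tX=0.2278 tY=2.5500  stride 1/|dx|=1.0353 1/|dy|=3.8637
    cross x-line → (8,2), t=0.2278
    cross x-line → (9,2), t=1.2630 (wall)
  → r_4 = 1.2630

ranges = [0.6833, 5.1774, 0.8500, 1.2630]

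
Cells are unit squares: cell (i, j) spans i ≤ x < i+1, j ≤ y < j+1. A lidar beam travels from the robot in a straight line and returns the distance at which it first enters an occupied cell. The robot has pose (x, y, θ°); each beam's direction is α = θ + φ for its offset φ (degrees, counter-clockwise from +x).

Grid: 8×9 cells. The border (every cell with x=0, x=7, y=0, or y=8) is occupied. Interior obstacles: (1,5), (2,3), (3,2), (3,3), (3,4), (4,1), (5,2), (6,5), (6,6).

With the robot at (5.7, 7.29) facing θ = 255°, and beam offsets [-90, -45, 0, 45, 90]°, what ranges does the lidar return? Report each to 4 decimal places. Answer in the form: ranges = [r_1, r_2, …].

beam 1: φ=-90°, α=165°
  direction (-0.9659, 0.2588); cell (5,7); t to first gridline: x 0.7247, y 2.7432 (then +1.0353 / +3.8637)
    (4,7) via x @ 0.7247
    (3,7) via x @ 1.7600
    (3,8) via y @ 2.7432  # hit
  → r_1 = 2.7432
beam 2: φ=-45°, α=210°
  direction (-0.8660, -0.5000); cell (5,7); t to first gridline: x 0.8083, y 0.5800 (then +1.1547 / +2.0000)
    (5,6) via y @ 0.5800
    (4,6) via x @ 0.8083
    (3,6) via x @ 1.9630
    (3,5) via y @ 2.5800
    (2,5) via x @ 3.1177
    (1,5) via x @ 4.2724  # hit
  → r_2 = 4.2724
beam 3: φ=0°, α=255°
  direction (-0.2588, -0.9659); cell (5,7); t to first gridline: x 2.7046, y 0.3002 (then +3.8637 / +1.0353)
    (5,6) via y @ 0.3002
    (5,5) via y @ 1.3355
    (5,4) via y @ 2.3708
    (4,4) via x @ 2.7046
    (4,3) via y @ 3.4061
    (4,2) via y @ 4.4413
    (4,1) via y @ 5.4766  # hit
  → r_3 = 5.4766
beam 4: φ=45°, α=300°
  direction (0.5000, -0.8660); cell (5,7); t to first gridline: x 0.6000, y 0.3349 (then +2.0000 / +1.1547)
    (5,6) via y @ 0.3349
    (6,6) via x @ 0.6000  # hit
  → r_4 = 0.6000
beam 5: φ=90°, α=345°
  direction (0.9659, -0.2588); cell (5,7); t to first gridline: x 0.3106, y 1.1205 (then +1.0353 / +3.8637)
    (6,7) via x @ 0.3106
    (6,6) via y @ 1.1205  # hit
  → r_5 = 1.1205

ranges = [2.7432, 4.2724, 5.4766, 0.6000, 1.1205]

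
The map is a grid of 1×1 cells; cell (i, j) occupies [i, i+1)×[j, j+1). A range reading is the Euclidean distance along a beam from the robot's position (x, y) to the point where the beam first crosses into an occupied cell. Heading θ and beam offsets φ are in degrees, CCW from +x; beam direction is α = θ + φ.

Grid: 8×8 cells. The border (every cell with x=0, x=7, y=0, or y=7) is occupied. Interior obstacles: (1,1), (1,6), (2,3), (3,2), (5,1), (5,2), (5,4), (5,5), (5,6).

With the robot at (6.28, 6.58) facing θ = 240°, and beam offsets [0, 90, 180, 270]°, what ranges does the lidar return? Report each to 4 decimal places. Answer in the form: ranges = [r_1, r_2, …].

ranges = [0.5600, 0.8314, 0.4850, 0.3233]

beam 1: φ=0°, α=240°
  cosα=-0.5000 sinα=-0.8660 | (6,6) | tMaxX 0.5600 tMaxY 0.6697 | tΔX 2.0000 tΔY 1.1547
    t=0.5600 [x] (5,6) — stop
  → r_1 = 0.5600
beam 2: φ=90°, α=330°
  cosα=0.8660 sinα=-0.5000 | (6,6) | tMaxX 0.8314 tMaxY 1.1600 | tΔX 1.1547 tΔY 2.0000
    t=0.8314 [x] (7,6) — stop
  → r_2 = 0.8314
beam 3: φ=180°, α=60°
  cosα=0.5000 sinα=0.8660 | (6,6) | tMaxX 1.4400 tMaxY 0.4850 | tΔX 2.0000 tΔY 1.1547
    t=0.4850 [y] (6,7) — stop
  → r_3 = 0.4850
beam 4: φ=270°, α=150°
  cosα=-0.8660 sinα=0.5000 | (6,6) | tMaxX 0.3233 tMaxY 0.8400 | tΔX 1.1547 tΔY 2.0000
    t=0.3233 [x] (5,6) — stop
  → r_4 = 0.3233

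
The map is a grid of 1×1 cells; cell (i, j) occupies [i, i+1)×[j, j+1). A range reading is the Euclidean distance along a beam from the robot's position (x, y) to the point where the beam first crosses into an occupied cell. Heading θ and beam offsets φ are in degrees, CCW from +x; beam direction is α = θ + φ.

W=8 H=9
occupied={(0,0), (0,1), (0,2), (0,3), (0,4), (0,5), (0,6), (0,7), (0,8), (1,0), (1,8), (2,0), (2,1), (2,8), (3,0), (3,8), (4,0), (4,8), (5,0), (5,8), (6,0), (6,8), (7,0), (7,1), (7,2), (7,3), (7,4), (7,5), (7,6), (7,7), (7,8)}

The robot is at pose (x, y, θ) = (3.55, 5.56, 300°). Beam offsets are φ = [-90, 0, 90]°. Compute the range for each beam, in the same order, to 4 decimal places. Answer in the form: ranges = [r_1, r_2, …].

ranges = [2.9445, 5.2654, 3.9837]

beam 1: φ=-90°, α=210°
  dir = (cos 210°, sin 210°) = (-0.8660, -0.5000); from cell (3,5)
  next x-line at t=0.6351, next y-line at t=1.1200; Δt_x=1.1547, Δt_y=2.0000
    x: enter (2,5) at t=0.6351
    y: enter (2,4) at t=1.1200
    x: enter (1,4) at t=1.7898
    x: enter (0,4) at t=2.9445 ← occupied
  → r_1 = 2.9445
beam 2: φ=0°, α=300°
  dir = (cos 300°, sin 300°) = (0.5000, -0.8660); from cell (3,5)
  next x-line at t=0.9000, next y-line at t=0.6466; Δt_x=2.0000, Δt_y=1.1547
    y: enter (3,4) at t=0.6466
    x: enter (4,4) at t=0.9000
    y: enter (4,3) at t=1.8013
    x: enter (5,3) at t=2.9000
    y: enter (5,2) at t=2.9560
    y: enter (5,1) at t=4.1107
    x: enter (6,1) at t=4.9000
    y: enter (6,0) at t=5.2654 ← occupied
  → r_2 = 5.2654
beam 3: φ=90°, α=30°
  dir = (cos 30°, sin 30°) = (0.8660, 0.5000); from cell (3,5)
  next x-line at t=0.5196, next y-line at t=0.8800; Δt_x=1.1547, Δt_y=2.0000
    x: enter (4,5) at t=0.5196
    y: enter (4,6) at t=0.8800
    x: enter (5,6) at t=1.6743
    x: enter (6,6) at t=2.8290
    y: enter (6,7) at t=2.8800
    x: enter (7,7) at t=3.9837 ← occupied
  → r_3 = 3.9837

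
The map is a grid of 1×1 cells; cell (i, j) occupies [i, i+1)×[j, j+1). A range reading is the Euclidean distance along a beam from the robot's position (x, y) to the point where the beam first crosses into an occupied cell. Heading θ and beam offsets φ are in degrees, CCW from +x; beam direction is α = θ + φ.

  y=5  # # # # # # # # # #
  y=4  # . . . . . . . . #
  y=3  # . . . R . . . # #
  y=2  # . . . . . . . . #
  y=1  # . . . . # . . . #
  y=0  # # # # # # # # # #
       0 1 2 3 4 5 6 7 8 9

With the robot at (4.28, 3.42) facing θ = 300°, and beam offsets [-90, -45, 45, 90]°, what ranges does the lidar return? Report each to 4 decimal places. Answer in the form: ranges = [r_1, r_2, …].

ranges = [3.7874, 2.5054, 4.8865, 3.1600]

beam 1: φ=-90°, α=210°
  cosα=-0.8660 sinα=-0.5000 | (4,3) | tMaxX 0.3233 tMaxY 0.8400 | tΔX 1.1547 tΔY 2.0000
    t=0.3233 [x] (3,3)
    t=0.8400 [y] (3,2)
    t=1.4780 [x] (2,2)
    t=2.6327 [x] (1,2)
    t=2.8400 [y] (1,1)
    t=3.7874 [x] (0,1) — stop
  → r_1 = 3.7874
beam 2: φ=-45°, α=255°
  cosα=-0.2588 sinα=-0.9659 | (4,3) | tMaxX 1.0818 tMaxY 0.4348 | tΔX 3.8637 tΔY 1.0353
    t=0.4348 [y] (4,2)
    t=1.0818 [x] (3,2)
    t=1.4701 [y] (3,1)
    t=2.5054 [y] (3,0) — stop
  → r_2 = 2.5054
beam 3: φ=45°, α=345°
  cosα=0.9659 sinα=-0.2588 | (4,3) | tMaxX 0.7454 tMaxY 1.6228 | tΔX 1.0353 tΔY 3.8637
    t=0.7454 [x] (5,3)
    t=1.6228 [y] (5,2)
    t=1.7807 [x] (6,2)
    t=2.8160 [x] (7,2)
    t=3.8512 [x] (8,2)
    t=4.8865 [x] (9,2) — stop
  → r_3 = 4.8865
beam 4: φ=90°, α=30°
  cosα=0.8660 sinα=0.5000 | (4,3) | tMaxX 0.8314 tMaxY 1.1600 | tΔX 1.1547 tΔY 2.0000
    t=0.8314 [x] (5,3)
    t=1.1600 [y] (5,4)
    t=1.9861 [x] (6,4)
    t=3.1408 [x] (7,4)
    t=3.1600 [y] (7,5) — stop
  → r_4 = 3.1600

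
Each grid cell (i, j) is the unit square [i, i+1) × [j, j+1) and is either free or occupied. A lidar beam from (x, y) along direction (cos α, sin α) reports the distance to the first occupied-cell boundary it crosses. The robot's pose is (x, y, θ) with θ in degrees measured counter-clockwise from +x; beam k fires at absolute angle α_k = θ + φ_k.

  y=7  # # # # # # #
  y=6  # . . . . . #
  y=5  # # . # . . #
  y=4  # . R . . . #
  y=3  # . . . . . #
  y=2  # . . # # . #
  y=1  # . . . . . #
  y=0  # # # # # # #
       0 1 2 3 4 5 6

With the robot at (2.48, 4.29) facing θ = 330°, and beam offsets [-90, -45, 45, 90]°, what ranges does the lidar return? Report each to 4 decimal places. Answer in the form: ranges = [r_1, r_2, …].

beam 1: φ=-90°, α=240°
  cosα=-0.5000 sinα=-0.8660 | (2,4) | tMaxX 0.9600 tMaxY 0.3349 | tΔX 2.0000 tΔY 1.1547
    t=0.3349 [y] (2,3)
    t=0.9600 [x] (1,3)
    t=1.4896 [y] (1,2)
    t=2.6443 [y] (1,1)
    t=2.9600 [x] (0,1) — stop
  → r_1 = 2.9600
beam 2: φ=-45°, α=285°
  cosα=0.2588 sinα=-0.9659 | (2,4) | tMaxX 2.0091 tMaxY 0.3002 | tΔX 3.8637 tΔY 1.0353
    t=0.3002 [y] (2,3)
    t=1.3355 [y] (2,2)
    t=2.0091 [x] (3,2) — stop
  → r_2 = 2.0091
beam 3: φ=45°, α=15°
  cosα=0.9659 sinα=0.2588 | (2,4) | tMaxX 0.5383 tMaxY 2.7432 | tΔX 1.0353 tΔY 3.8637
    t=0.5383 [x] (3,4)
    t=1.5736 [x] (4,4)
    t=2.6089 [x] (5,4)
    t=2.7432 [y] (5,5)
    t=3.6442 [x] (6,5) — stop
  → r_3 = 3.6442
beam 4: φ=90°, α=60°
  cosα=0.5000 sinα=0.8660 | (2,4) | tMaxX 1.0400 tMaxY 0.8198 | tΔX 2.0000 tΔY 1.1547
    t=0.8198 [y] (2,5)
    t=1.0400 [x] (3,5) — stop
  → r_4 = 1.0400

ranges = [2.9600, 2.0091, 3.6442, 1.0400]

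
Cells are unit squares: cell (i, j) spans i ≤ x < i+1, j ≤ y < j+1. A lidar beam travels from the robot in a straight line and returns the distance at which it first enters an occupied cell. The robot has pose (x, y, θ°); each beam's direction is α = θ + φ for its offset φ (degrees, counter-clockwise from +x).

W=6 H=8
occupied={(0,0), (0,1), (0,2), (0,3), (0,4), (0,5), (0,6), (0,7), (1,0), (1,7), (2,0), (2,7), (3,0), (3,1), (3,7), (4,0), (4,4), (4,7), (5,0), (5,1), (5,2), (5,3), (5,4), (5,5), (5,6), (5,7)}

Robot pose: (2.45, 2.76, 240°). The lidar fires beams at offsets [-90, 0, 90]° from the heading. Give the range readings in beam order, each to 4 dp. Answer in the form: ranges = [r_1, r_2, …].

ranges = [1.6743, 2.0323, 1.5200]

beam 1: φ=-90°, α=150°
  d=(-0.8660,0.5000)  start (2,2)  tX=0.5196 tY=0.4800  stride 1/|dx|=1.1547 1/|dy|=2.0000
    cross y-line → (2,3), t=0.4800
    cross x-line → (1,3), t=0.5196
    cross x-line → (0,3), t=1.6743 (wall)
  → r_1 = 1.6743
beam 2: φ=0°, α=240°
  d=(-0.5000,-0.8660)  start (2,2)  tX=0.9000 tY=0.8776  stride 1/|dx|=2.0000 1/|dy|=1.1547
    cross y-line → (2,1), t=0.8776
    cross x-line → (1,1), t=0.9000
    cross y-line → (1,0), t=2.0323 (wall)
  → r_2 = 2.0323
beam 3: φ=90°, α=330°
  d=(0.8660,-0.5000)  start (2,2)  tX=0.6351 tY=1.5200  stride 1/|dx|=1.1547 1/|dy|=2.0000
    cross x-line → (3,2), t=0.6351
    cross y-line → (3,1), t=1.5200 (wall)
  → r_3 = 1.5200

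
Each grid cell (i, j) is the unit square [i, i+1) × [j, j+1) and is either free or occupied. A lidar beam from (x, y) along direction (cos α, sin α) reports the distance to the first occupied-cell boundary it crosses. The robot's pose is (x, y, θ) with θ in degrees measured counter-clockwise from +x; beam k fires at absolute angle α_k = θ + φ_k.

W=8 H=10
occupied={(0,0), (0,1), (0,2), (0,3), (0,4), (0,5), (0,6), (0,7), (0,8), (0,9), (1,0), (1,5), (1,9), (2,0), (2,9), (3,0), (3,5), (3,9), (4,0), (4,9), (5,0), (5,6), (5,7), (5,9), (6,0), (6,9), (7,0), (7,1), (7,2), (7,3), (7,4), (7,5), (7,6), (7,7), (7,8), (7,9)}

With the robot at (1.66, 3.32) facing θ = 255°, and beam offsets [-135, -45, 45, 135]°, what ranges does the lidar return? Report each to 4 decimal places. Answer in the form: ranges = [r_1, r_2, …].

ranges = [1.3200, 0.7621, 2.6789, 6.1661]

beam 1: φ=-135°, α=120°
  d=(-0.5000,0.8660)  start (1,3)  tX=1.3200 tY=0.7852  stride 1/|dx|=2.0000 1/|dy|=1.1547
    cross y-line → (1,4), t=0.7852
    cross x-line → (0,4), t=1.3200 (wall)
  → r_1 = 1.3200
beam 2: φ=-45°, α=210°
  d=(-0.8660,-0.5000)  start (1,3)  tX=0.7621 tY=0.6400  stride 1/|dx|=1.1547 1/|dy|=2.0000
    cross y-line → (1,2), t=0.6400
    cross x-line → (0,2), t=0.7621 (wall)
  → r_2 = 0.7621
beam 3: φ=45°, α=300°
  d=(0.5000,-0.8660)  start (1,3)  tX=0.6800 tY=0.3695  stride 1/|dx|=2.0000 1/|dy|=1.1547
    cross y-line → (1,2), t=0.3695
    cross x-line → (2,2), t=0.6800
    cross y-line → (2,1), t=1.5242
    cross y-line → (2,0), t=2.6789 (wall)
  → r_3 = 2.6789
beam 4: φ=135°, α=30°
  d=(0.8660,0.5000)  start (1,3)  tX=0.3926 tY=1.3600  stride 1/|dx|=1.1547 1/|dy|=2.0000
    cross x-line → (2,3), t=0.3926
    cross y-line → (2,4), t=1.3600
    cross x-line → (3,4), t=1.5473
    cross x-line → (4,4), t=2.7020
    cross y-line → (4,5), t=3.3600
    cross x-line → (5,5), t=3.8567
    cross x-line → (6,5), t=5.0114
    cross y-line → (6,6), t=5.3600
    cross x-line → (7,6), t=6.1661 (wall)
  → r_4 = 6.1661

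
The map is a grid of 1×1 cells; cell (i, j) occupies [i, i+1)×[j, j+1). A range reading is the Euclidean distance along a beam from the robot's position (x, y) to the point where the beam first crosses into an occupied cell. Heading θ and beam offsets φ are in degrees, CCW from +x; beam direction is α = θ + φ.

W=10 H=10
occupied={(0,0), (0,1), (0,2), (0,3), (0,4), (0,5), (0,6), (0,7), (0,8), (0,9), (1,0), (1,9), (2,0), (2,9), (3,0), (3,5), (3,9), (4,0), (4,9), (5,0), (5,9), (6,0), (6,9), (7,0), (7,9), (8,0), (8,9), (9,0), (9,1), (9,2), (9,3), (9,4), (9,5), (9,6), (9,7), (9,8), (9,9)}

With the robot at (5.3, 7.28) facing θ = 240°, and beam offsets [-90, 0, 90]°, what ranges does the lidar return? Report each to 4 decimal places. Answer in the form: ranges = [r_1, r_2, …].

ranges = [3.4400, 2.6000, 4.2724]

beam 1: φ=-90°, α=150°
  dir = (cos 150°, sin 150°) = (-0.8660, 0.5000); from cell (5,7)
  next x-line at t=0.3464, next y-line at t=1.4400; Δt_x=1.1547, Δt_y=2.0000
    x: enter (4,7) at t=0.3464
    y: enter (4,8) at t=1.4400
    x: enter (3,8) at t=1.5011
    x: enter (2,8) at t=2.6558
    y: enter (2,9) at t=3.4400 ← occupied
  → r_1 = 3.4400
beam 2: φ=0°, α=240°
  dir = (cos 240°, sin 240°) = (-0.5000, -0.8660); from cell (5,7)
  next x-line at t=0.6000, next y-line at t=0.3233; Δt_x=2.0000, Δt_y=1.1547
    y: enter (5,6) at t=0.3233
    x: enter (4,6) at t=0.6000
    y: enter (4,5) at t=1.4780
    x: enter (3,5) at t=2.6000 ← occupied
  → r_2 = 2.6000
beam 3: φ=90°, α=330°
  dir = (cos 330°, sin 330°) = (0.8660, -0.5000); from cell (5,7)
  next x-line at t=0.8083, next y-line at t=0.5600; Δt_x=1.1547, Δt_y=2.0000
    y: enter (5,6) at t=0.5600
    x: enter (6,6) at t=0.8083
    x: enter (7,6) at t=1.9630
    y: enter (7,5) at t=2.5600
    x: enter (8,5) at t=3.1177
    x: enter (9,5) at t=4.2724 ← occupied
  → r_3 = 4.2724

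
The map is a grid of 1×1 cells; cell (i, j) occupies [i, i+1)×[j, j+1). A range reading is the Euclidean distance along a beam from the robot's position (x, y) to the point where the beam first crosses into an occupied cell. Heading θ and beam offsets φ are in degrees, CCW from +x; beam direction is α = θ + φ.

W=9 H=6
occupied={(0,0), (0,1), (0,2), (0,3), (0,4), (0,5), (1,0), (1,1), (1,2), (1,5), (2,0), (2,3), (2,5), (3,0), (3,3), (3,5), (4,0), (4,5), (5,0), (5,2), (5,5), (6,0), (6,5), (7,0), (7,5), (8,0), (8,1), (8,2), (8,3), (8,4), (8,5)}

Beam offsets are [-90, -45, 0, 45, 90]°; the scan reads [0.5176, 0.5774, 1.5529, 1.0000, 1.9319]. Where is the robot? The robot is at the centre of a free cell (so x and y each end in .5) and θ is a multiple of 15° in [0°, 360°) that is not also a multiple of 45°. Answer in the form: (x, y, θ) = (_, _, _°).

Candidates: 23 free-cell centres × 16 headings = 368 poses. Raycast each; keep the one whose scan matches to 4 dp.
  (4.5, 1.5, 285°): beam 1 = 1.9319 ≠ 0.5176 ✗
  (1.5, 3.5, 150°): beam 1 = 1.7321 ≠ 0.5176 ✗
  (4.5, 1.5, 105°): beam 1 = 3.6235 ≠ 0.5176 ✗
  (2.5, 2.5, 15°): beam 1 = 1.5529 ≠ 0.5176 ✗
  …
  (1.5, 4.5, 255°): r_1=0.5176, r_2=0.5774, r_3=1.5529, r_4=1.0000, r_5=1.9319 — all match ✓
Unique over the lattice → pose = (1.5, 4.5, 255°).

(x, y, θ) = (1.5, 4.5, 255°)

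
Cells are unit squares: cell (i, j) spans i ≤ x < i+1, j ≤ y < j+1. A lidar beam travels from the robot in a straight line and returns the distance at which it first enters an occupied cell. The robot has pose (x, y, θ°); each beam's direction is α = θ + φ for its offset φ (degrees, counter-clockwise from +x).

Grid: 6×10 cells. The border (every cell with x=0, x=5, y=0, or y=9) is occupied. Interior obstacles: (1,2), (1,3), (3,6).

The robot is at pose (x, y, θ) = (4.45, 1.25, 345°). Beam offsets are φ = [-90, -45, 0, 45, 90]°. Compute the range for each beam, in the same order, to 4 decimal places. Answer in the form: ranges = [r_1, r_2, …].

beam 1: φ=-90°, α=255°
  direction (-0.2588, -0.9659); cell (4,1); t to first gridline: x 1.7387, y 0.2588 (then +3.8637 / +1.0353)
    (4,0) via y @ 0.2588  # hit
  → r_1 = 0.2588
beam 2: φ=-45°, α=300°
  direction (0.5000, -0.8660); cell (4,1); t to first gridline: x 1.1000, y 0.2887 (then +2.0000 / +1.1547)
    (4,0) via y @ 0.2887  # hit
  → r_2 = 0.2887
beam 3: φ=0°, α=345°
  direction (0.9659, -0.2588); cell (4,1); t to first gridline: x 0.5694, y 0.9659 (then +1.0353 / +3.8637)
    (5,1) via x @ 0.5694  # hit
  → r_3 = 0.5694
beam 4: φ=45°, α=30°
  direction (0.8660, 0.5000); cell (4,1); t to first gridline: x 0.6351, y 1.5000 (then +1.1547 / +2.0000)
    (5,1) via x @ 0.6351  # hit
  → r_4 = 0.6351
beam 5: φ=90°, α=75°
  direction (0.2588, 0.9659); cell (4,1); t to first gridline: x 2.1250, y 0.7765 (then +3.8637 / +1.0353)
    (4,2) via y @ 0.7765
    (4,3) via y @ 1.8117
    (5,3) via x @ 2.1250  # hit
  → r_5 = 2.1250

ranges = [0.2588, 0.2887, 0.5694, 0.6351, 2.1250]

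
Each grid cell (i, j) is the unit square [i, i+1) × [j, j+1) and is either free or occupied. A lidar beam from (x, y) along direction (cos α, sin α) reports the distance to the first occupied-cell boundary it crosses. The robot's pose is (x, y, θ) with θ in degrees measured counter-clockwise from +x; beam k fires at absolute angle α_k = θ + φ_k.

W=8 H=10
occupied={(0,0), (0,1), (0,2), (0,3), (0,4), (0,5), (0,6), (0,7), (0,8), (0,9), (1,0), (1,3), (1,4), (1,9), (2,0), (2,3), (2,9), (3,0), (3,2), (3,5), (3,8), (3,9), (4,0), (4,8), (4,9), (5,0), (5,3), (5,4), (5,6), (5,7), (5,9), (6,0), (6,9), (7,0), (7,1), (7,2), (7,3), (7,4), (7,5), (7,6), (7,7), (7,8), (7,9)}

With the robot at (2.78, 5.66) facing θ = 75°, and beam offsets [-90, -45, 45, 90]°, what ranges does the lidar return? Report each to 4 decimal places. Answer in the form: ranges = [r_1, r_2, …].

ranges = [0.2278, 0.2540, 3.5600, 1.8428]

beam 1: φ=-90°, α=345°
  cosα=0.9659 sinα=-0.2588 | (2,5) | tMaxX 0.2278 tMaxY 2.5500 | tΔX 1.0353 tΔY 3.8637
    t=0.2278 [x] (3,5) — stop
  → r_1 = 0.2278
beam 2: φ=-45°, α=30°
  cosα=0.8660 sinα=0.5000 | (2,5) | tMaxX 0.2540 tMaxY 0.6800 | tΔX 1.1547 tΔY 2.0000
    t=0.2540 [x] (3,5) — stop
  → r_2 = 0.2540
beam 3: φ=45°, α=120°
  cosα=-0.5000 sinα=0.8660 | (2,5) | tMaxX 1.5600 tMaxY 0.3926 | tΔX 2.0000 tΔY 1.1547
    t=0.3926 [y] (2,6)
    t=1.5473 [y] (2,7)
    t=1.5600 [x] (1,7)
    t=2.7020 [y] (1,8)
    t=3.5600 [x] (0,8) — stop
  → r_3 = 3.5600
beam 4: φ=90°, α=165°
  cosα=-0.9659 sinα=0.2588 | (2,5) | tMaxX 0.8075 tMaxY 1.3137 | tΔX 1.0353 tΔY 3.8637
    t=0.8075 [x] (1,5)
    t=1.3137 [y] (1,6)
    t=1.8428 [x] (0,6) — stop
  → r_4 = 1.8428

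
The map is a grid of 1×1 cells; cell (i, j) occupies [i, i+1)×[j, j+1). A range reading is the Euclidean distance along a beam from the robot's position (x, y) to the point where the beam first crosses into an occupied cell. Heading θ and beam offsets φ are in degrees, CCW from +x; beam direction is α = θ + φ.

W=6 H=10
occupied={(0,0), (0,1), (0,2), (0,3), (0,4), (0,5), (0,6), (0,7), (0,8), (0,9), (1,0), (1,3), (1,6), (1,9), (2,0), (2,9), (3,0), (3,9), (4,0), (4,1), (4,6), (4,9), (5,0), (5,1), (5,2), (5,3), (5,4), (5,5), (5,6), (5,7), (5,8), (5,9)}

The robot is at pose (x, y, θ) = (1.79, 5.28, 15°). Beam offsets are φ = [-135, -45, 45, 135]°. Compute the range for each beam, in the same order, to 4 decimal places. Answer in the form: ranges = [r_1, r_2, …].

ranges = [1.4780, 3.7066, 4.2955, 0.9122]

beam 1: φ=-135°, α=240°
  dir = (cos 240°, sin 240°) = (-0.5000, -0.8660); from cell (1,5)
  next x-line at t=1.5800, next y-line at t=0.3233; Δt_x=2.0000, Δt_y=1.1547
    y: enter (1,4) at t=0.3233
    y: enter (1,3) at t=1.4780 ← occupied
  → r_1 = 1.4780
beam 2: φ=-45°, α=330°
  dir = (cos 330°, sin 330°) = (0.8660, -0.5000); from cell (1,5)
  next x-line at t=0.2425, next y-line at t=0.5600; Δt_x=1.1547, Δt_y=2.0000
    x: enter (2,5) at t=0.2425
    y: enter (2,4) at t=0.5600
    x: enter (3,4) at t=1.3972
    x: enter (4,4) at t=2.5519
    y: enter (4,3) at t=2.5600
    x: enter (5,3) at t=3.7066 ← occupied
  → r_2 = 3.7066
beam 3: φ=45°, α=60°
  dir = (cos 60°, sin 60°) = (0.5000, 0.8660); from cell (1,5)
  next x-line at t=0.4200, next y-line at t=0.8314; Δt_x=2.0000, Δt_y=1.1547
    x: enter (2,5) at t=0.4200
    y: enter (2,6) at t=0.8314
    y: enter (2,7) at t=1.9861
    x: enter (3,7) at t=2.4200
    y: enter (3,8) at t=3.1408
    y: enter (3,9) at t=4.2955 ← occupied
  → r_3 = 4.2955
beam 4: φ=135°, α=150°
  dir = (cos 150°, sin 150°) = (-0.8660, 0.5000); from cell (1,5)
  next x-line at t=0.9122, next y-line at t=1.4400; Δt_x=1.1547, Δt_y=2.0000
    x: enter (0,5) at t=0.9122 ← occupied
  → r_4 = 0.9122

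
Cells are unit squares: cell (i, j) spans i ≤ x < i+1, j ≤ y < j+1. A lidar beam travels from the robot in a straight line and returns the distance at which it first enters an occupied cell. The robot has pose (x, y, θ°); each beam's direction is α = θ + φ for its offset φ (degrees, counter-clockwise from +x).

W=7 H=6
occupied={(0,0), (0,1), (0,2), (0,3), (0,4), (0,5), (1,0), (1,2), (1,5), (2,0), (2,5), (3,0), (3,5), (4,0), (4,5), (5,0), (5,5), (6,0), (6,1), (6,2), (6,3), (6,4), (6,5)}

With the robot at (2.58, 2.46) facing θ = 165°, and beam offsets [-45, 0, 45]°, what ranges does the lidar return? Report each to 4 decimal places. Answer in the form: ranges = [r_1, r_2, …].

beam 1: φ=-45°, α=120°
  d=(-0.5000,0.8660)  start (2,2)  tX=1.1600 tY=0.6235  stride 1/|dx|=2.0000 1/|dy|=1.1547
    cross y-line → (2,3), t=0.6235
    cross x-line → (1,3), t=1.1600
    cross y-line → (1,4), t=1.7782
    cross y-line → (1,5), t=2.9329 (wall)
  → r_1 = 2.9329
beam 2: φ=0°, α=165°
  d=(-0.9659,0.2588)  start (2,2)  tX=0.6005 tY=2.0864  stride 1/|dx|=1.0353 1/|dy|=3.8637
    cross x-line → (1,2), t=0.6005 (wall)
  → r_2 = 0.6005
beam 3: φ=45°, α=210°
  d=(-0.8660,-0.5000)  start (2,2)  tX=0.6697 tY=0.9200  stride 1/|dx|=1.1547 1/|dy|=2.0000
    cross x-line → (1,2), t=0.6697 (wall)
  → r_3 = 0.6697

ranges = [2.9329, 0.6005, 0.6697]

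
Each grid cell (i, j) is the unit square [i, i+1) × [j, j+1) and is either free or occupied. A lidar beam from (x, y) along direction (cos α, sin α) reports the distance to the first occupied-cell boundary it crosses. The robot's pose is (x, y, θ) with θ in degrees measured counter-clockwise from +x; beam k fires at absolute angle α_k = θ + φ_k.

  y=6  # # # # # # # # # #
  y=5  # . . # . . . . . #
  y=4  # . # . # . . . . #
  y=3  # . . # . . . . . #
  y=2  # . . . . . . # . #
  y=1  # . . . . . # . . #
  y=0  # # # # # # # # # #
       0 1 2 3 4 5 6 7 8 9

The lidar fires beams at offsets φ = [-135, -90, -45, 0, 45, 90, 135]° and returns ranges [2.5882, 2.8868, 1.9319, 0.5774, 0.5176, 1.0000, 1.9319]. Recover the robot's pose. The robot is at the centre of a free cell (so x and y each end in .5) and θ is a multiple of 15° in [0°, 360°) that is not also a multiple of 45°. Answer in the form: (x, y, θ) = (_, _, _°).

(x, y, θ) = (6.5, 5.5, 60°)

Enumerate (i+0.5, j+0.5, θ) over the 34 free cells and 16 admissible headings. For each, cast all 7 beams and compare to the given ranges.
  (7.5, 5.5, 30°): beam 1 = 3.6235 ≠ 2.5882 ✗
  (5.5, 4.5, 150°): beam 1 = 3.6235 ≠ 2.5882 ✗
  (1.5, 2.5, 165°): beam 1 = 1.7321 ≠ 2.5882 ✗
  (6.5, 5.5, 120°): beam 2 = 1.0000 ≠ 2.8868 ✗
  (1.5, 2.5, 195°): beam 1 = 1.7321 ≠ 2.5882 ✗
  …
  (6.5, 5.5, 60°): r_1=2.5882, r_2=2.8868, r_3=1.9319, r_4=0.5774, r_5=0.5176, r_6=1.0000, r_7=1.9319 — all match ✓
Unique over the lattice → pose = (6.5, 5.5, 60°).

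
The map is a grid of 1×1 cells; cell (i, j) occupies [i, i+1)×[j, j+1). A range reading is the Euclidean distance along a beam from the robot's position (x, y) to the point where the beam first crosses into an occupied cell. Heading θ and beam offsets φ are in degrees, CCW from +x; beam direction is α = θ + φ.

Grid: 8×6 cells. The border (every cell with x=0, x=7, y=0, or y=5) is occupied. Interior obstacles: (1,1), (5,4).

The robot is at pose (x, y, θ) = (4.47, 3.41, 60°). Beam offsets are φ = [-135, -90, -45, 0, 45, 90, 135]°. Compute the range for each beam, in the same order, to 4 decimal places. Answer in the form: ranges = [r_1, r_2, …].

beam 1: φ=-135°, α=285°
  dir = (cos 285°, sin 285°) = (0.2588, -0.9659); from cell (4,3)
  next x-line at t=2.0478, next y-line at t=0.4245; Δt_x=3.8637, Δt_y=1.0353
    y: enter (4,2) at t=0.4245
    y: enter (4,1) at t=1.4597
    x: enter (5,1) at t=2.0478
    y: enter (5,0) at t=2.4950 ← occupied
  → r_1 = 2.4950
beam 2: φ=-90°, α=330°
  dir = (cos 330°, sin 330°) = (0.8660, -0.5000); from cell (4,3)
  next x-line at t=0.6120, next y-line at t=0.8200; Δt_x=1.1547, Δt_y=2.0000
    x: enter (5,3) at t=0.6120
    y: enter (5,2) at t=0.8200
    x: enter (6,2) at t=1.7667
    y: enter (6,1) at t=2.8200
    x: enter (7,1) at t=2.9214 ← occupied
  → r_2 = 2.9214
beam 3: φ=-45°, α=15°
  dir = (cos 15°, sin 15°) = (0.9659, 0.2588); from cell (4,3)
  next x-line at t=0.5487, next y-line at t=2.2796; Δt_x=1.0353, Δt_y=3.8637
    x: enter (5,3) at t=0.5487
    x: enter (6,3) at t=1.5840
    y: enter (6,4) at t=2.2796
    x: enter (7,4) at t=2.6192 ← occupied
  → r_3 = 2.6192
beam 4: φ=0°, α=60°
  dir = (cos 60°, sin 60°) = (0.5000, 0.8660); from cell (4,3)
  next x-line at t=1.0600, next y-line at t=0.6813; Δt_x=2.0000, Δt_y=1.1547
    y: enter (4,4) at t=0.6813
    x: enter (5,4) at t=1.0600 ← occupied
  → r_4 = 1.0600
beam 5: φ=45°, α=105°
  dir = (cos 105°, sin 105°) = (-0.2588, 0.9659); from cell (4,3)
  next x-line at t=1.8159, next y-line at t=0.6108; Δt_x=3.8637, Δt_y=1.0353
    y: enter (4,4) at t=0.6108
    y: enter (4,5) at t=1.6461 ← occupied
  → r_5 = 1.6461
beam 6: φ=90°, α=150°
  dir = (cos 150°, sin 150°) = (-0.8660, 0.5000); from cell (4,3)
  next x-line at t=0.5427, next y-line at t=1.1800; Δt_x=1.1547, Δt_y=2.0000
    x: enter (3,3) at t=0.5427
    y: enter (3,4) at t=1.1800
    x: enter (2,4) at t=1.6974
    x: enter (1,4) at t=2.8521
    y: enter (1,5) at t=3.1800 ← occupied
  → r_6 = 3.1800
beam 7: φ=135°, α=195°
  dir = (cos 195°, sin 195°) = (-0.9659, -0.2588); from cell (4,3)
  next x-line at t=0.4866, next y-line at t=1.5841; Δt_x=1.0353, Δt_y=3.8637
    x: enter (3,3) at t=0.4866
    x: enter (2,3) at t=1.5219
    y: enter (2,2) at t=1.5841
    x: enter (1,2) at t=2.5571
    x: enter (0,2) at t=3.5924 ← occupied
  → r_7 = 3.5924

ranges = [2.4950, 2.9214, 2.6192, 1.0600, 1.6461, 3.1800, 3.5924]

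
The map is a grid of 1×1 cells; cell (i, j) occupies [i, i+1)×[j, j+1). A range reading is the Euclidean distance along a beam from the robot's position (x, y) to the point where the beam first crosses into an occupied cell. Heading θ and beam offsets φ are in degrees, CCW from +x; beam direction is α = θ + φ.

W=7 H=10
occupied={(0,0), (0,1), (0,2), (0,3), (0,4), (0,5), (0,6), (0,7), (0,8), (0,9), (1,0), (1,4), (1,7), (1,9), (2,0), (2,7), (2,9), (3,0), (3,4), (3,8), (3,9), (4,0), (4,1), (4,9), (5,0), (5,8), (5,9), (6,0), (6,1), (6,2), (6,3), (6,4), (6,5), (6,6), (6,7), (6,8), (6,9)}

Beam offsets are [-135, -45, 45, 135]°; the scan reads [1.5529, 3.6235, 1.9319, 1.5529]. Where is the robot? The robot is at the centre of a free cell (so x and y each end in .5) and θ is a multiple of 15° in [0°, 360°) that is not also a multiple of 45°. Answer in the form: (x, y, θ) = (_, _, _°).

The pose lattice has 33·16 = 528 candidates. Test each by forward raycasting.
  (2.5, 1.5, 345°): beam 1 = 1.0000 ≠ 1.5529 ✗
  (3.5, 5.5, 165°): beam 1 = 2.8868 ≠ 1.5529 ✗
  (5.5, 4.5, 255°): beam 1 = 4.0415 ≠ 1.5529 ✗
  (4.5, 8.5, 210°): beam 1 = 0.5176 ≠ 1.5529 ✗
  …
  (2.5, 2.5, 60°): r_1=1.5529, r_2=3.6235, r_3=1.9319, r_4=1.5529 — all match ✓
No second candidate reproduces the full scan.

(x, y, θ) = (2.5, 2.5, 60°)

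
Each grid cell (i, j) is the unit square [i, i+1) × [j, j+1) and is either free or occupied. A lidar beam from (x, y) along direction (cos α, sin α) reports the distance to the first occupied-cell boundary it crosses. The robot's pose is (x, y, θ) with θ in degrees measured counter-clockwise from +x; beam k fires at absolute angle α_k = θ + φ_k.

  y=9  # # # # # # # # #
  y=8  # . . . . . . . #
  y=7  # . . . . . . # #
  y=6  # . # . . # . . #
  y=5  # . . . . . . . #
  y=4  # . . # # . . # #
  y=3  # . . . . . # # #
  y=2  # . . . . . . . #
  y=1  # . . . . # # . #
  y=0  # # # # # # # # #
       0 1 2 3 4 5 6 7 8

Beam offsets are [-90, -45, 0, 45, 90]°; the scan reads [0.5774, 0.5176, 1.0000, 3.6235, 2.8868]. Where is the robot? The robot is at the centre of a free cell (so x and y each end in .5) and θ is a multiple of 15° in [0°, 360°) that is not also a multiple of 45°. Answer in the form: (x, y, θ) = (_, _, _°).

Enumerate (i+0.5, j+0.5, θ) over the 46 free cells and 16 admissible headings. For each, cast all 5 beams and compare to the given ranges.
  (7.5, 5.5, 210°): beam 1 = 4.0415 ≠ 0.5774 ✗
  (1.5, 2.5, 255°): beam 1 = 0.5176 ≠ 0.5774 ✗
  (1.5, 5.5, 15°): beam 1 = 4.6587 ≠ 0.5774 ✗
  (2.5, 4.5, 120°): beam 2 = 1.5529 ≠ 0.5176 ✗
  (5.5, 2.5, 60°): beam 1 = 1.0000 ≠ 0.5774 ✗
  …
  (4.5, 3.5, 150°): r_1=0.5774, r_2=0.5176, r_3=1.0000, r_4=3.6235, r_5=2.8868 — all match ✓
Unique over the lattice → pose = (4.5, 3.5, 150°).

(x, y, θ) = (4.5, 3.5, 150°)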